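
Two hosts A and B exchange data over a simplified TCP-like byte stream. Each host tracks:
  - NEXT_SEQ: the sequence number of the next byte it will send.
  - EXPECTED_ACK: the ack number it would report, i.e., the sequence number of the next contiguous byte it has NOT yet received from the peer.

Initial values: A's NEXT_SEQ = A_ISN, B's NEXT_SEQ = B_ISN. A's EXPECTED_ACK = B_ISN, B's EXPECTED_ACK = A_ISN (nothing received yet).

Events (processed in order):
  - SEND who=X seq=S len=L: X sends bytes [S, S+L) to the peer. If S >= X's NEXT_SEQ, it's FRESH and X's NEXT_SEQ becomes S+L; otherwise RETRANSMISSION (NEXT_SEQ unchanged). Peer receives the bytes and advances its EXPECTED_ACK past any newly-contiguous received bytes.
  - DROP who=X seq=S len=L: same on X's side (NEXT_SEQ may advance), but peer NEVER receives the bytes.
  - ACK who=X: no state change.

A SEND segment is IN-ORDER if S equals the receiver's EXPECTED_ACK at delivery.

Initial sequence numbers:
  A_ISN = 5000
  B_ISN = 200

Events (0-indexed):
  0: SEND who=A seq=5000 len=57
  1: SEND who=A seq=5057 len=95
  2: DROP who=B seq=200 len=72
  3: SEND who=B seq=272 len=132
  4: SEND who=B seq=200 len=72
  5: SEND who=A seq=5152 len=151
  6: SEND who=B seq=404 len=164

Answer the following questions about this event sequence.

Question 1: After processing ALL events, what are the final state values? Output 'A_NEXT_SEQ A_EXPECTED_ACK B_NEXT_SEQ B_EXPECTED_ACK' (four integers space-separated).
After event 0: A_seq=5057 A_ack=200 B_seq=200 B_ack=5057
After event 1: A_seq=5152 A_ack=200 B_seq=200 B_ack=5152
After event 2: A_seq=5152 A_ack=200 B_seq=272 B_ack=5152
After event 3: A_seq=5152 A_ack=200 B_seq=404 B_ack=5152
After event 4: A_seq=5152 A_ack=404 B_seq=404 B_ack=5152
After event 5: A_seq=5303 A_ack=404 B_seq=404 B_ack=5303
After event 6: A_seq=5303 A_ack=568 B_seq=568 B_ack=5303

Answer: 5303 568 568 5303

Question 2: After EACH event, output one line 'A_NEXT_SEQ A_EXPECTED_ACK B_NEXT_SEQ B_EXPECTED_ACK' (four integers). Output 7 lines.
5057 200 200 5057
5152 200 200 5152
5152 200 272 5152
5152 200 404 5152
5152 404 404 5152
5303 404 404 5303
5303 568 568 5303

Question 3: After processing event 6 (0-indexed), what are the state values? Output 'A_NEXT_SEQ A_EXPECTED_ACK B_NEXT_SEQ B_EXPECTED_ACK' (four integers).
After event 0: A_seq=5057 A_ack=200 B_seq=200 B_ack=5057
After event 1: A_seq=5152 A_ack=200 B_seq=200 B_ack=5152
After event 2: A_seq=5152 A_ack=200 B_seq=272 B_ack=5152
After event 3: A_seq=5152 A_ack=200 B_seq=404 B_ack=5152
After event 4: A_seq=5152 A_ack=404 B_seq=404 B_ack=5152
After event 5: A_seq=5303 A_ack=404 B_seq=404 B_ack=5303
After event 6: A_seq=5303 A_ack=568 B_seq=568 B_ack=5303

5303 568 568 5303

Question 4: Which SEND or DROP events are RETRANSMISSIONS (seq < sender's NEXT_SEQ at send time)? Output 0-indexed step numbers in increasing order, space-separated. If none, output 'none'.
Step 0: SEND seq=5000 -> fresh
Step 1: SEND seq=5057 -> fresh
Step 2: DROP seq=200 -> fresh
Step 3: SEND seq=272 -> fresh
Step 4: SEND seq=200 -> retransmit
Step 5: SEND seq=5152 -> fresh
Step 6: SEND seq=404 -> fresh

Answer: 4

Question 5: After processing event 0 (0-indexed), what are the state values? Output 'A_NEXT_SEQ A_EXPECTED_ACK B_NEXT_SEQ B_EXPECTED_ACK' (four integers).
After event 0: A_seq=5057 A_ack=200 B_seq=200 B_ack=5057

5057 200 200 5057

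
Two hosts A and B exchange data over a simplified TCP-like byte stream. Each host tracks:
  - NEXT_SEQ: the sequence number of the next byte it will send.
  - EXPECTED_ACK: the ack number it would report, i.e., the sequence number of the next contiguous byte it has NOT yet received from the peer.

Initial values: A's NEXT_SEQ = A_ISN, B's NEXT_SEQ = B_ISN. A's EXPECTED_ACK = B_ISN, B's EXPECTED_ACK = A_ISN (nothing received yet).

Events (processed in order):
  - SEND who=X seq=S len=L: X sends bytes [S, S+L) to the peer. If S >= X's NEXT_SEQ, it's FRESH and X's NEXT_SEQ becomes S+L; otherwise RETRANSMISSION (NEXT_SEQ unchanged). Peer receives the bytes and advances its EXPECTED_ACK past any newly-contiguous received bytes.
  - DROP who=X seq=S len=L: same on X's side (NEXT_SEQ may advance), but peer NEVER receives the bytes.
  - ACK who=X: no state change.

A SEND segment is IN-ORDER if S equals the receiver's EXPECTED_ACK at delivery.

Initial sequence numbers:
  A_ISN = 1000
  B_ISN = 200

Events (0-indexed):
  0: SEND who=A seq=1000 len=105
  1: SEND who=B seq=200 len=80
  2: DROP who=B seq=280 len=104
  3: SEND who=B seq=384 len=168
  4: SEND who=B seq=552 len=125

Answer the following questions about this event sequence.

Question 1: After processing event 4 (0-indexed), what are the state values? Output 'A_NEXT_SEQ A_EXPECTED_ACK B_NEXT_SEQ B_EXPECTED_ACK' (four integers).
After event 0: A_seq=1105 A_ack=200 B_seq=200 B_ack=1105
After event 1: A_seq=1105 A_ack=280 B_seq=280 B_ack=1105
After event 2: A_seq=1105 A_ack=280 B_seq=384 B_ack=1105
After event 3: A_seq=1105 A_ack=280 B_seq=552 B_ack=1105
After event 4: A_seq=1105 A_ack=280 B_seq=677 B_ack=1105

1105 280 677 1105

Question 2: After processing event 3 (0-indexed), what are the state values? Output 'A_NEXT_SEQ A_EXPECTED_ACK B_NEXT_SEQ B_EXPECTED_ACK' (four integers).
After event 0: A_seq=1105 A_ack=200 B_seq=200 B_ack=1105
After event 1: A_seq=1105 A_ack=280 B_seq=280 B_ack=1105
After event 2: A_seq=1105 A_ack=280 B_seq=384 B_ack=1105
After event 3: A_seq=1105 A_ack=280 B_seq=552 B_ack=1105

1105 280 552 1105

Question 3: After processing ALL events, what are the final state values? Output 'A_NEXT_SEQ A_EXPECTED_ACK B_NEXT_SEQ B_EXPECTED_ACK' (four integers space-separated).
Answer: 1105 280 677 1105

Derivation:
After event 0: A_seq=1105 A_ack=200 B_seq=200 B_ack=1105
After event 1: A_seq=1105 A_ack=280 B_seq=280 B_ack=1105
After event 2: A_seq=1105 A_ack=280 B_seq=384 B_ack=1105
After event 3: A_seq=1105 A_ack=280 B_seq=552 B_ack=1105
After event 4: A_seq=1105 A_ack=280 B_seq=677 B_ack=1105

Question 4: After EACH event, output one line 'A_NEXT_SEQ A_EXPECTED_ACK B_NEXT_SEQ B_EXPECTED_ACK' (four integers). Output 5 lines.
1105 200 200 1105
1105 280 280 1105
1105 280 384 1105
1105 280 552 1105
1105 280 677 1105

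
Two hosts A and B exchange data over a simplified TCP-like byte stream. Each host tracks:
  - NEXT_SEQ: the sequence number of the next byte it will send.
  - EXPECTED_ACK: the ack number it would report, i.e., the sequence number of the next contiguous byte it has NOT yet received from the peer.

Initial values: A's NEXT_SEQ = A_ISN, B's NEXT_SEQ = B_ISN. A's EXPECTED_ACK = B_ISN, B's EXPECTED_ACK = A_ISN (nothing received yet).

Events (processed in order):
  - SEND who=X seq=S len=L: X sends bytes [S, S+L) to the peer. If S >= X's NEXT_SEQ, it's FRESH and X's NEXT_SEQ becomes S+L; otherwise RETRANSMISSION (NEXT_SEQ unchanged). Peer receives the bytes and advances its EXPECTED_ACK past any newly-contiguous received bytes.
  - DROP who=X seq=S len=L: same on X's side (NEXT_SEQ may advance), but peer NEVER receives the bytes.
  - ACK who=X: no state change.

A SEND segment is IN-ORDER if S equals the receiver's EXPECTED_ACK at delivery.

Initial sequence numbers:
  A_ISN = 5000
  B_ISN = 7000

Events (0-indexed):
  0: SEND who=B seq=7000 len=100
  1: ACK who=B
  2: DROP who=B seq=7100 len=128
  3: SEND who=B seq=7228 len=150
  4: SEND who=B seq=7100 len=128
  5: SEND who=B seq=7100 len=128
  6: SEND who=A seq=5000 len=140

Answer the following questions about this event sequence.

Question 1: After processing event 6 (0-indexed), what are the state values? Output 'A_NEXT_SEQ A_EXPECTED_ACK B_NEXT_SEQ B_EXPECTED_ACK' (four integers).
After event 0: A_seq=5000 A_ack=7100 B_seq=7100 B_ack=5000
After event 1: A_seq=5000 A_ack=7100 B_seq=7100 B_ack=5000
After event 2: A_seq=5000 A_ack=7100 B_seq=7228 B_ack=5000
After event 3: A_seq=5000 A_ack=7100 B_seq=7378 B_ack=5000
After event 4: A_seq=5000 A_ack=7378 B_seq=7378 B_ack=5000
After event 5: A_seq=5000 A_ack=7378 B_seq=7378 B_ack=5000
After event 6: A_seq=5140 A_ack=7378 B_seq=7378 B_ack=5140

5140 7378 7378 5140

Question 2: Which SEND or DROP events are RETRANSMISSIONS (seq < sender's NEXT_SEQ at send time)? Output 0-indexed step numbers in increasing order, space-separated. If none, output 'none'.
Step 0: SEND seq=7000 -> fresh
Step 2: DROP seq=7100 -> fresh
Step 3: SEND seq=7228 -> fresh
Step 4: SEND seq=7100 -> retransmit
Step 5: SEND seq=7100 -> retransmit
Step 6: SEND seq=5000 -> fresh

Answer: 4 5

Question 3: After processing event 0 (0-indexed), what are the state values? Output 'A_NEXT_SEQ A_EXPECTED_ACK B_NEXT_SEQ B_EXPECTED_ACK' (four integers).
After event 0: A_seq=5000 A_ack=7100 B_seq=7100 B_ack=5000

5000 7100 7100 5000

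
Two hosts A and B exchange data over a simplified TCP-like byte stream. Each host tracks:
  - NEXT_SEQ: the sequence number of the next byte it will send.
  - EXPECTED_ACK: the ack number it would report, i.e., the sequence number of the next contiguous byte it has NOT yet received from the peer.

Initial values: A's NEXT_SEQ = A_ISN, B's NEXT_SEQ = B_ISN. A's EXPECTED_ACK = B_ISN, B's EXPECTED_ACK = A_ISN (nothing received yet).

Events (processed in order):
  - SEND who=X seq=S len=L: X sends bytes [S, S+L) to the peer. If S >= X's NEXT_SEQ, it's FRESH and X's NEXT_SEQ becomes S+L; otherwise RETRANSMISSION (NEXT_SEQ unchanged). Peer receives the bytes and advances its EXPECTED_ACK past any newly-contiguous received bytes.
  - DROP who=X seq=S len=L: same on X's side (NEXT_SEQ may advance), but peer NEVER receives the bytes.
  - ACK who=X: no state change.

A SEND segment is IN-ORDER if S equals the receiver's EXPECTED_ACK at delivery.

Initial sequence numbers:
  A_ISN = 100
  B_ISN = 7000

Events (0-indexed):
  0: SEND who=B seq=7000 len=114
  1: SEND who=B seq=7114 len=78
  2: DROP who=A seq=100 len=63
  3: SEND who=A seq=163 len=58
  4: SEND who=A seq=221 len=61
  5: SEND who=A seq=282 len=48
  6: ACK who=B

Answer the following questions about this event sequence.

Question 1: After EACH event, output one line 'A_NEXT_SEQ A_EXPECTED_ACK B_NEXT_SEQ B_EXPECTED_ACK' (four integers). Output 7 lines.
100 7114 7114 100
100 7192 7192 100
163 7192 7192 100
221 7192 7192 100
282 7192 7192 100
330 7192 7192 100
330 7192 7192 100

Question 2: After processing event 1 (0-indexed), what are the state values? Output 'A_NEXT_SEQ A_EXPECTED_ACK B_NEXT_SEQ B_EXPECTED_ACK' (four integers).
After event 0: A_seq=100 A_ack=7114 B_seq=7114 B_ack=100
After event 1: A_seq=100 A_ack=7192 B_seq=7192 B_ack=100

100 7192 7192 100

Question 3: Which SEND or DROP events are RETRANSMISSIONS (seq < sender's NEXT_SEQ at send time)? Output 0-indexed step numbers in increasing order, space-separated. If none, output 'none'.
Answer: none

Derivation:
Step 0: SEND seq=7000 -> fresh
Step 1: SEND seq=7114 -> fresh
Step 2: DROP seq=100 -> fresh
Step 3: SEND seq=163 -> fresh
Step 4: SEND seq=221 -> fresh
Step 5: SEND seq=282 -> fresh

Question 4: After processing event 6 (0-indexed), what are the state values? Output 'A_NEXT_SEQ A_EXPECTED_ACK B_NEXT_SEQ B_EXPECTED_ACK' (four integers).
After event 0: A_seq=100 A_ack=7114 B_seq=7114 B_ack=100
After event 1: A_seq=100 A_ack=7192 B_seq=7192 B_ack=100
After event 2: A_seq=163 A_ack=7192 B_seq=7192 B_ack=100
After event 3: A_seq=221 A_ack=7192 B_seq=7192 B_ack=100
After event 4: A_seq=282 A_ack=7192 B_seq=7192 B_ack=100
After event 5: A_seq=330 A_ack=7192 B_seq=7192 B_ack=100
After event 6: A_seq=330 A_ack=7192 B_seq=7192 B_ack=100

330 7192 7192 100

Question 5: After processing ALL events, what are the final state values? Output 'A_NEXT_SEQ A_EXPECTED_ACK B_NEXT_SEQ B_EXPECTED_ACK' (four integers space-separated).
After event 0: A_seq=100 A_ack=7114 B_seq=7114 B_ack=100
After event 1: A_seq=100 A_ack=7192 B_seq=7192 B_ack=100
After event 2: A_seq=163 A_ack=7192 B_seq=7192 B_ack=100
After event 3: A_seq=221 A_ack=7192 B_seq=7192 B_ack=100
After event 4: A_seq=282 A_ack=7192 B_seq=7192 B_ack=100
After event 5: A_seq=330 A_ack=7192 B_seq=7192 B_ack=100
After event 6: A_seq=330 A_ack=7192 B_seq=7192 B_ack=100

Answer: 330 7192 7192 100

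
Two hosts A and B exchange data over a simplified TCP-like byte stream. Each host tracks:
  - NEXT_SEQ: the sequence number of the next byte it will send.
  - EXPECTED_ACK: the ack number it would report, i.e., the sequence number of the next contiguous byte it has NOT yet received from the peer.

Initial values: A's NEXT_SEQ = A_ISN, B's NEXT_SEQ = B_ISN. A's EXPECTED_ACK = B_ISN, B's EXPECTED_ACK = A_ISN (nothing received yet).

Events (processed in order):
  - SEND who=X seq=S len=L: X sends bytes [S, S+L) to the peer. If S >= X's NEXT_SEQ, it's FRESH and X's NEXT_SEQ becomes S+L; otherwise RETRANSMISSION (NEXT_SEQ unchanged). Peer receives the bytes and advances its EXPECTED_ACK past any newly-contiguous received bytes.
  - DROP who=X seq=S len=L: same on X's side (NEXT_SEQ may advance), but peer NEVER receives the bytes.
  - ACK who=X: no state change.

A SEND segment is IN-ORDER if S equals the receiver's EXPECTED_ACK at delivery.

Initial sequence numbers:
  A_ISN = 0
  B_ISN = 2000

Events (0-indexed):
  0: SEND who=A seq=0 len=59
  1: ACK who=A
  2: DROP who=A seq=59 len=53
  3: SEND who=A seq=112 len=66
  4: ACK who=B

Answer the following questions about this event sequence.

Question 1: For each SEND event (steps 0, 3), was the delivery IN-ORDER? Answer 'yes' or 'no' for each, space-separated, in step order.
Answer: yes no

Derivation:
Step 0: SEND seq=0 -> in-order
Step 3: SEND seq=112 -> out-of-order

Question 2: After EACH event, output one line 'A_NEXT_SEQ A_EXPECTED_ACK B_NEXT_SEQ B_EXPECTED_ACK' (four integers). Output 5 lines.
59 2000 2000 59
59 2000 2000 59
112 2000 2000 59
178 2000 2000 59
178 2000 2000 59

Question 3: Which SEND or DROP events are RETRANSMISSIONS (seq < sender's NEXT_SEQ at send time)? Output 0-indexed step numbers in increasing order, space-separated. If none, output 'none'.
Answer: none

Derivation:
Step 0: SEND seq=0 -> fresh
Step 2: DROP seq=59 -> fresh
Step 3: SEND seq=112 -> fresh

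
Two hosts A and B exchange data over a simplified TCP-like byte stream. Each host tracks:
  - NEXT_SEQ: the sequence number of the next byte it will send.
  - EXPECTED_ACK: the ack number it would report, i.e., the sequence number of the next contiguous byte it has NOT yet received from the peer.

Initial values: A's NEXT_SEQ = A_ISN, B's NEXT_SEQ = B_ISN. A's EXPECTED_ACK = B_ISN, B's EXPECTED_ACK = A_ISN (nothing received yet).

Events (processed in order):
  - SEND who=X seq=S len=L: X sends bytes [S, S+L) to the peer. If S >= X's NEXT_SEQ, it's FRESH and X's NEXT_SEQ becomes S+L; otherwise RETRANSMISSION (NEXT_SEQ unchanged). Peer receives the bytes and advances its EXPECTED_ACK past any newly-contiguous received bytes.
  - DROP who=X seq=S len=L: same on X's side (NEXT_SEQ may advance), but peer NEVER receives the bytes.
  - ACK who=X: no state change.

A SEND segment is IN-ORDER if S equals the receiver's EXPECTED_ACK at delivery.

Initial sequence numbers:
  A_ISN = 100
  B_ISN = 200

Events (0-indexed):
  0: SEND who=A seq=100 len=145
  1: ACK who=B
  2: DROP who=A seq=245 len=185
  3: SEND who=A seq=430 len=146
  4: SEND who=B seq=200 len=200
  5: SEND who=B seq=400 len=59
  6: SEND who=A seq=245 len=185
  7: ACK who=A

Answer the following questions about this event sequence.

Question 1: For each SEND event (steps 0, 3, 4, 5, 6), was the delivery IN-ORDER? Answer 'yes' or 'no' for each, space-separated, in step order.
Answer: yes no yes yes yes

Derivation:
Step 0: SEND seq=100 -> in-order
Step 3: SEND seq=430 -> out-of-order
Step 4: SEND seq=200 -> in-order
Step 5: SEND seq=400 -> in-order
Step 6: SEND seq=245 -> in-order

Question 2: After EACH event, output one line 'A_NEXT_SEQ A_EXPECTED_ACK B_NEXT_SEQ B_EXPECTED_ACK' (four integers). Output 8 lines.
245 200 200 245
245 200 200 245
430 200 200 245
576 200 200 245
576 400 400 245
576 459 459 245
576 459 459 576
576 459 459 576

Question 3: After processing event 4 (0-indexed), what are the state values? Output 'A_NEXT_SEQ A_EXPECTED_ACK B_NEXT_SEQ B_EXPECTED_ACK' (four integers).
After event 0: A_seq=245 A_ack=200 B_seq=200 B_ack=245
After event 1: A_seq=245 A_ack=200 B_seq=200 B_ack=245
After event 2: A_seq=430 A_ack=200 B_seq=200 B_ack=245
After event 3: A_seq=576 A_ack=200 B_seq=200 B_ack=245
After event 4: A_seq=576 A_ack=400 B_seq=400 B_ack=245

576 400 400 245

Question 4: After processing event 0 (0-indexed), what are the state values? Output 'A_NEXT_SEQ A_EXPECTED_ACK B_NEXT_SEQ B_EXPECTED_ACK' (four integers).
After event 0: A_seq=245 A_ack=200 B_seq=200 B_ack=245

245 200 200 245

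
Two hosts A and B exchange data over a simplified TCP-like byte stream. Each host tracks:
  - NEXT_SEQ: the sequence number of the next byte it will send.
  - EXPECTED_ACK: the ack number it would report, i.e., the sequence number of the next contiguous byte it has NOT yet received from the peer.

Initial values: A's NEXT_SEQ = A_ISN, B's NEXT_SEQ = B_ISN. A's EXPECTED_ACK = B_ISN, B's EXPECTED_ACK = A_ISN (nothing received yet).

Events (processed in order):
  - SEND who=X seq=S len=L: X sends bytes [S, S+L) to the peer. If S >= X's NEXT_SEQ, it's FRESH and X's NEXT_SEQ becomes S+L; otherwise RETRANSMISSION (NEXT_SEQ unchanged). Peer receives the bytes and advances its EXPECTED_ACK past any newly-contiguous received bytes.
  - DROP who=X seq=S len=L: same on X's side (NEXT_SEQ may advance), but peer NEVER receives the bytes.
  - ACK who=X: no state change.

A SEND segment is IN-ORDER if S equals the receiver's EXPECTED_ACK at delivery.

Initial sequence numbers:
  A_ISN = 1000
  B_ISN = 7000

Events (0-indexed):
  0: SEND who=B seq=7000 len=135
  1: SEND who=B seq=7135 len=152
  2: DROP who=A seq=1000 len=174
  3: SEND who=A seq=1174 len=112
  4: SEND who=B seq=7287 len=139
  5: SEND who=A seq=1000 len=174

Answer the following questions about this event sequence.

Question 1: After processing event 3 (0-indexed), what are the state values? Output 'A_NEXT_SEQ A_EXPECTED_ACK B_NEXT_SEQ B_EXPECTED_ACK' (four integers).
After event 0: A_seq=1000 A_ack=7135 B_seq=7135 B_ack=1000
After event 1: A_seq=1000 A_ack=7287 B_seq=7287 B_ack=1000
After event 2: A_seq=1174 A_ack=7287 B_seq=7287 B_ack=1000
After event 3: A_seq=1286 A_ack=7287 B_seq=7287 B_ack=1000

1286 7287 7287 1000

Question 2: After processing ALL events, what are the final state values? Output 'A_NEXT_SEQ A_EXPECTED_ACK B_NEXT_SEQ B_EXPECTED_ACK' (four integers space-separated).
After event 0: A_seq=1000 A_ack=7135 B_seq=7135 B_ack=1000
After event 1: A_seq=1000 A_ack=7287 B_seq=7287 B_ack=1000
After event 2: A_seq=1174 A_ack=7287 B_seq=7287 B_ack=1000
After event 3: A_seq=1286 A_ack=7287 B_seq=7287 B_ack=1000
After event 4: A_seq=1286 A_ack=7426 B_seq=7426 B_ack=1000
After event 5: A_seq=1286 A_ack=7426 B_seq=7426 B_ack=1286

Answer: 1286 7426 7426 1286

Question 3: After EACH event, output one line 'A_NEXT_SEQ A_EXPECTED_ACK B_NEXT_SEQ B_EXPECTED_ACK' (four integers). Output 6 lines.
1000 7135 7135 1000
1000 7287 7287 1000
1174 7287 7287 1000
1286 7287 7287 1000
1286 7426 7426 1000
1286 7426 7426 1286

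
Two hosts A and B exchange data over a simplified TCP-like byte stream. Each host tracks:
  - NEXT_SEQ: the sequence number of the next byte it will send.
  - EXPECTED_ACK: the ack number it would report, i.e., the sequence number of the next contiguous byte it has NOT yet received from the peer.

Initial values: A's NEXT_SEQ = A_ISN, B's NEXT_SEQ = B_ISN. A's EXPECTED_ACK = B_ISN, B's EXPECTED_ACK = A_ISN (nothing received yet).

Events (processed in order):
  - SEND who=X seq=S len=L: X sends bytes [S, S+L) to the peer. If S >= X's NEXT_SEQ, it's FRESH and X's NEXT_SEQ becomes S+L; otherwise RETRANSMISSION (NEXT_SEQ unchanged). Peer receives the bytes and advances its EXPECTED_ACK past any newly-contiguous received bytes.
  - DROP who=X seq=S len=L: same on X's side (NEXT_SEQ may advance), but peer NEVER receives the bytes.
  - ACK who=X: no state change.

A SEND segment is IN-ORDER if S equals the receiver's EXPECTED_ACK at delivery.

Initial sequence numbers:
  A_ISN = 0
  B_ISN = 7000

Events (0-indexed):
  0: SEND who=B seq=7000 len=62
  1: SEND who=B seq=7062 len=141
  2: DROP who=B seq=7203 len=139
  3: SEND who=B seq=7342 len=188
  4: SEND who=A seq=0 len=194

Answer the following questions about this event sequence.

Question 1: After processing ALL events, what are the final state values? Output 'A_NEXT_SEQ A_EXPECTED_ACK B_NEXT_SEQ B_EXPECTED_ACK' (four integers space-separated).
After event 0: A_seq=0 A_ack=7062 B_seq=7062 B_ack=0
After event 1: A_seq=0 A_ack=7203 B_seq=7203 B_ack=0
After event 2: A_seq=0 A_ack=7203 B_seq=7342 B_ack=0
After event 3: A_seq=0 A_ack=7203 B_seq=7530 B_ack=0
After event 4: A_seq=194 A_ack=7203 B_seq=7530 B_ack=194

Answer: 194 7203 7530 194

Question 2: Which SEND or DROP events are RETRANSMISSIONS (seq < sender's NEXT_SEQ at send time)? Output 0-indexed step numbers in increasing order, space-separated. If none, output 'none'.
Answer: none

Derivation:
Step 0: SEND seq=7000 -> fresh
Step 1: SEND seq=7062 -> fresh
Step 2: DROP seq=7203 -> fresh
Step 3: SEND seq=7342 -> fresh
Step 4: SEND seq=0 -> fresh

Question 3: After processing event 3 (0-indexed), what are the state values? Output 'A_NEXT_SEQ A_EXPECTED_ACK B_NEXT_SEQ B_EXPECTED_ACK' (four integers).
After event 0: A_seq=0 A_ack=7062 B_seq=7062 B_ack=0
After event 1: A_seq=0 A_ack=7203 B_seq=7203 B_ack=0
After event 2: A_seq=0 A_ack=7203 B_seq=7342 B_ack=0
After event 3: A_seq=0 A_ack=7203 B_seq=7530 B_ack=0

0 7203 7530 0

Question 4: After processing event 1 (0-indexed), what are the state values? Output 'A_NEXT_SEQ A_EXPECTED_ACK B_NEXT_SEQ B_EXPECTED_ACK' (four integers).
After event 0: A_seq=0 A_ack=7062 B_seq=7062 B_ack=0
After event 1: A_seq=0 A_ack=7203 B_seq=7203 B_ack=0

0 7203 7203 0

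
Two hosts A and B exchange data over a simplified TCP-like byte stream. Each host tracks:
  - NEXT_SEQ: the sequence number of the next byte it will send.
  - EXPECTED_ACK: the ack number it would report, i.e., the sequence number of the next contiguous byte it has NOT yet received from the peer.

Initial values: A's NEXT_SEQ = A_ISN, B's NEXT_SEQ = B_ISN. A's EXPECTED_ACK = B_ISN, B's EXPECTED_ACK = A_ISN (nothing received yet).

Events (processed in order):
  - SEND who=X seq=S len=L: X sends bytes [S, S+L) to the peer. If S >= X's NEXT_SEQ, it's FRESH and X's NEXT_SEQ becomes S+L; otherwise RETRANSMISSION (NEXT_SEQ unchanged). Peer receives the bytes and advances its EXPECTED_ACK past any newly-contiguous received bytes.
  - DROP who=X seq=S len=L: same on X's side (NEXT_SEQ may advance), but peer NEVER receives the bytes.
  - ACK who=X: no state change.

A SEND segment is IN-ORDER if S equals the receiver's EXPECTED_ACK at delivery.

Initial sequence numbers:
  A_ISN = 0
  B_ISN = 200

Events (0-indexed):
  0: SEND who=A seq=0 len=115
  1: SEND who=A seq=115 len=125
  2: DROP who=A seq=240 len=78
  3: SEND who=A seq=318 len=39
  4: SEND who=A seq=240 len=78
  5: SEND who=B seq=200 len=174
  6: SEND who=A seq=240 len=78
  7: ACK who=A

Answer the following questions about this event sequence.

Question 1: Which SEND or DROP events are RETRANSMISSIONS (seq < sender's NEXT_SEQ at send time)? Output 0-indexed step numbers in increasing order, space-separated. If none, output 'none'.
Step 0: SEND seq=0 -> fresh
Step 1: SEND seq=115 -> fresh
Step 2: DROP seq=240 -> fresh
Step 3: SEND seq=318 -> fresh
Step 4: SEND seq=240 -> retransmit
Step 5: SEND seq=200 -> fresh
Step 6: SEND seq=240 -> retransmit

Answer: 4 6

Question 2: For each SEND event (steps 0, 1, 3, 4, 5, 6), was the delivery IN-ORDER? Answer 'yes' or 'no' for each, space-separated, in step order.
Step 0: SEND seq=0 -> in-order
Step 1: SEND seq=115 -> in-order
Step 3: SEND seq=318 -> out-of-order
Step 4: SEND seq=240 -> in-order
Step 5: SEND seq=200 -> in-order
Step 6: SEND seq=240 -> out-of-order

Answer: yes yes no yes yes no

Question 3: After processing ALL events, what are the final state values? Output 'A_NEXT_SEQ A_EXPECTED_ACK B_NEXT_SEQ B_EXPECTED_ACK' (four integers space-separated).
After event 0: A_seq=115 A_ack=200 B_seq=200 B_ack=115
After event 1: A_seq=240 A_ack=200 B_seq=200 B_ack=240
After event 2: A_seq=318 A_ack=200 B_seq=200 B_ack=240
After event 3: A_seq=357 A_ack=200 B_seq=200 B_ack=240
After event 4: A_seq=357 A_ack=200 B_seq=200 B_ack=357
After event 5: A_seq=357 A_ack=374 B_seq=374 B_ack=357
After event 6: A_seq=357 A_ack=374 B_seq=374 B_ack=357
After event 7: A_seq=357 A_ack=374 B_seq=374 B_ack=357

Answer: 357 374 374 357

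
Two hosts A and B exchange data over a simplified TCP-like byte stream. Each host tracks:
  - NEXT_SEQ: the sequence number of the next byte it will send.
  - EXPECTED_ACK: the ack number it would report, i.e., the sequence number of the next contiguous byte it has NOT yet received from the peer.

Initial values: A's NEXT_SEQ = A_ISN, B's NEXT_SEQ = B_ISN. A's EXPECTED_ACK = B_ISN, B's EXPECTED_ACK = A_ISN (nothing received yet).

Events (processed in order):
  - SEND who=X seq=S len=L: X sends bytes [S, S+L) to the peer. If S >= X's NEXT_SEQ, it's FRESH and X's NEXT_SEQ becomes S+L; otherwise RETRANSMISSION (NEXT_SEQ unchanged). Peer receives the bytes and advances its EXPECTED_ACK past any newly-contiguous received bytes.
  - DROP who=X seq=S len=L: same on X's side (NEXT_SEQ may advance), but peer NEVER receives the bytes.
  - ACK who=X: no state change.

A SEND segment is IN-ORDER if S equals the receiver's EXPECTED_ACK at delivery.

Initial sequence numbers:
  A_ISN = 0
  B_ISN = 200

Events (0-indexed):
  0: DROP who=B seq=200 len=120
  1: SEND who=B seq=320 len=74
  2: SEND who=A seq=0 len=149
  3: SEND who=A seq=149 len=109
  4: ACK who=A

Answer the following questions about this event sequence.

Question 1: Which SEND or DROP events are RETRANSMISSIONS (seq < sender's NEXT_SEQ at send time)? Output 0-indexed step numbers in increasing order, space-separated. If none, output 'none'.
Step 0: DROP seq=200 -> fresh
Step 1: SEND seq=320 -> fresh
Step 2: SEND seq=0 -> fresh
Step 3: SEND seq=149 -> fresh

Answer: none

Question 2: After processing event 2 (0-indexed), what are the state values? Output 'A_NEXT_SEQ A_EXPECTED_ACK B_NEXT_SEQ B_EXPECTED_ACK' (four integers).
After event 0: A_seq=0 A_ack=200 B_seq=320 B_ack=0
After event 1: A_seq=0 A_ack=200 B_seq=394 B_ack=0
After event 2: A_seq=149 A_ack=200 B_seq=394 B_ack=149

149 200 394 149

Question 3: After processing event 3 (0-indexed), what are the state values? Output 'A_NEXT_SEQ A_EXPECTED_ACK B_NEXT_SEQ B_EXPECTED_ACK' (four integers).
After event 0: A_seq=0 A_ack=200 B_seq=320 B_ack=0
After event 1: A_seq=0 A_ack=200 B_seq=394 B_ack=0
After event 2: A_seq=149 A_ack=200 B_seq=394 B_ack=149
After event 3: A_seq=258 A_ack=200 B_seq=394 B_ack=258

258 200 394 258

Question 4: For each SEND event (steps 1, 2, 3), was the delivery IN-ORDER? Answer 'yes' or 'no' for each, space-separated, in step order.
Answer: no yes yes

Derivation:
Step 1: SEND seq=320 -> out-of-order
Step 2: SEND seq=0 -> in-order
Step 3: SEND seq=149 -> in-order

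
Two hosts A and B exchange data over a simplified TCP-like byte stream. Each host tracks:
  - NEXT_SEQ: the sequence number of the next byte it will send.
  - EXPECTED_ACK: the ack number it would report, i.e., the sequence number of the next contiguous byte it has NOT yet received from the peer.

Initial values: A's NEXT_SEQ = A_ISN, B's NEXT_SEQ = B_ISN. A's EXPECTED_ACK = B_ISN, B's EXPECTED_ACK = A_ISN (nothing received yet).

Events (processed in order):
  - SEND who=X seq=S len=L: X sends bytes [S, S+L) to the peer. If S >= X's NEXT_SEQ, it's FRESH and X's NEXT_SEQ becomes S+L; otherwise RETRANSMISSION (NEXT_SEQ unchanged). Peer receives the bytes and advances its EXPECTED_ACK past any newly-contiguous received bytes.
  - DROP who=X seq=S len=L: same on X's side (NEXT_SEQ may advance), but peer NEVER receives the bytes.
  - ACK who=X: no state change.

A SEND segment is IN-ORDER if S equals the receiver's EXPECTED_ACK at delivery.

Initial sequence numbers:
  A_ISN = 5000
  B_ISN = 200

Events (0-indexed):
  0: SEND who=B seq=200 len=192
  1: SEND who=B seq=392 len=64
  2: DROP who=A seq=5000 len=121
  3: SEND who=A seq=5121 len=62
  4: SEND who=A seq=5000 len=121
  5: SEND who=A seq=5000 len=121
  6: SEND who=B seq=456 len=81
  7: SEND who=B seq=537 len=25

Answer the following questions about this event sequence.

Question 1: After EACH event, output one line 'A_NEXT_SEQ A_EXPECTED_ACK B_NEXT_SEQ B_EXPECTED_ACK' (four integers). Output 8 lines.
5000 392 392 5000
5000 456 456 5000
5121 456 456 5000
5183 456 456 5000
5183 456 456 5183
5183 456 456 5183
5183 537 537 5183
5183 562 562 5183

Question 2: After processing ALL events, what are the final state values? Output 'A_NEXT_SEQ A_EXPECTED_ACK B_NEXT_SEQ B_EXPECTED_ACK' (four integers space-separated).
Answer: 5183 562 562 5183

Derivation:
After event 0: A_seq=5000 A_ack=392 B_seq=392 B_ack=5000
After event 1: A_seq=5000 A_ack=456 B_seq=456 B_ack=5000
After event 2: A_seq=5121 A_ack=456 B_seq=456 B_ack=5000
After event 3: A_seq=5183 A_ack=456 B_seq=456 B_ack=5000
After event 4: A_seq=5183 A_ack=456 B_seq=456 B_ack=5183
After event 5: A_seq=5183 A_ack=456 B_seq=456 B_ack=5183
After event 6: A_seq=5183 A_ack=537 B_seq=537 B_ack=5183
After event 7: A_seq=5183 A_ack=562 B_seq=562 B_ack=5183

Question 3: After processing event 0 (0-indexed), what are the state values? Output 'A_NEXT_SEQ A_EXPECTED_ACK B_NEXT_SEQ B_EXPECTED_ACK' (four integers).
After event 0: A_seq=5000 A_ack=392 B_seq=392 B_ack=5000

5000 392 392 5000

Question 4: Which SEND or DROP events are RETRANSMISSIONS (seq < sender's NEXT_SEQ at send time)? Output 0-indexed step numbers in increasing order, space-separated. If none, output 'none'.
Answer: 4 5

Derivation:
Step 0: SEND seq=200 -> fresh
Step 1: SEND seq=392 -> fresh
Step 2: DROP seq=5000 -> fresh
Step 3: SEND seq=5121 -> fresh
Step 4: SEND seq=5000 -> retransmit
Step 5: SEND seq=5000 -> retransmit
Step 6: SEND seq=456 -> fresh
Step 7: SEND seq=537 -> fresh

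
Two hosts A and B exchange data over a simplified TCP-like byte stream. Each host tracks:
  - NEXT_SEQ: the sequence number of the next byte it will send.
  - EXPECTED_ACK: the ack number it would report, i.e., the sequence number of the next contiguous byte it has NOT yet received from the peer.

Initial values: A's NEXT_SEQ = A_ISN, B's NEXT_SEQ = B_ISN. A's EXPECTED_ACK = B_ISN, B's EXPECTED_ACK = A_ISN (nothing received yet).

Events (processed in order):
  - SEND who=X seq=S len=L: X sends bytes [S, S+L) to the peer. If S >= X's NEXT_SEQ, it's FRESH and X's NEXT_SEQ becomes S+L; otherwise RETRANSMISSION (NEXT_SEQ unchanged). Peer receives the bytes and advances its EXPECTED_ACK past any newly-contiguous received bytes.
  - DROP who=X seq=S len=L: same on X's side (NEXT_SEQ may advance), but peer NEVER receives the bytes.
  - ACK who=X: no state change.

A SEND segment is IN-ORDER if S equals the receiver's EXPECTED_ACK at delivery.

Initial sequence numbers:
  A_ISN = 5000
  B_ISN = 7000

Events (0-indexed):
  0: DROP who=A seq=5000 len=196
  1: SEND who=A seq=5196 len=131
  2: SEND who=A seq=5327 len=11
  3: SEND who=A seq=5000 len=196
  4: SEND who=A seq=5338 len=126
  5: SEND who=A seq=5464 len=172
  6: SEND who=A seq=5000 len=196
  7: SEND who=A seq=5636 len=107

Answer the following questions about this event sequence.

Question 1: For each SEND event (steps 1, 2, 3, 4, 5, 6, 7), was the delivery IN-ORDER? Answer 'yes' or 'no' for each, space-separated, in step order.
Step 1: SEND seq=5196 -> out-of-order
Step 2: SEND seq=5327 -> out-of-order
Step 3: SEND seq=5000 -> in-order
Step 4: SEND seq=5338 -> in-order
Step 5: SEND seq=5464 -> in-order
Step 6: SEND seq=5000 -> out-of-order
Step 7: SEND seq=5636 -> in-order

Answer: no no yes yes yes no yes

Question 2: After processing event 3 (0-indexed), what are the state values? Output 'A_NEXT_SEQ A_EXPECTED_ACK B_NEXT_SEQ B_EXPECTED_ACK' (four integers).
After event 0: A_seq=5196 A_ack=7000 B_seq=7000 B_ack=5000
After event 1: A_seq=5327 A_ack=7000 B_seq=7000 B_ack=5000
After event 2: A_seq=5338 A_ack=7000 B_seq=7000 B_ack=5000
After event 3: A_seq=5338 A_ack=7000 B_seq=7000 B_ack=5338

5338 7000 7000 5338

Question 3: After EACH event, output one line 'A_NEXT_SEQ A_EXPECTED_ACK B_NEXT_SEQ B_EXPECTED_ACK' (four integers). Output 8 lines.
5196 7000 7000 5000
5327 7000 7000 5000
5338 7000 7000 5000
5338 7000 7000 5338
5464 7000 7000 5464
5636 7000 7000 5636
5636 7000 7000 5636
5743 7000 7000 5743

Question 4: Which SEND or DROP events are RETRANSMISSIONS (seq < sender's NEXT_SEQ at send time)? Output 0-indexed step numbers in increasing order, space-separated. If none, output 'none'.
Step 0: DROP seq=5000 -> fresh
Step 1: SEND seq=5196 -> fresh
Step 2: SEND seq=5327 -> fresh
Step 3: SEND seq=5000 -> retransmit
Step 4: SEND seq=5338 -> fresh
Step 5: SEND seq=5464 -> fresh
Step 6: SEND seq=5000 -> retransmit
Step 7: SEND seq=5636 -> fresh

Answer: 3 6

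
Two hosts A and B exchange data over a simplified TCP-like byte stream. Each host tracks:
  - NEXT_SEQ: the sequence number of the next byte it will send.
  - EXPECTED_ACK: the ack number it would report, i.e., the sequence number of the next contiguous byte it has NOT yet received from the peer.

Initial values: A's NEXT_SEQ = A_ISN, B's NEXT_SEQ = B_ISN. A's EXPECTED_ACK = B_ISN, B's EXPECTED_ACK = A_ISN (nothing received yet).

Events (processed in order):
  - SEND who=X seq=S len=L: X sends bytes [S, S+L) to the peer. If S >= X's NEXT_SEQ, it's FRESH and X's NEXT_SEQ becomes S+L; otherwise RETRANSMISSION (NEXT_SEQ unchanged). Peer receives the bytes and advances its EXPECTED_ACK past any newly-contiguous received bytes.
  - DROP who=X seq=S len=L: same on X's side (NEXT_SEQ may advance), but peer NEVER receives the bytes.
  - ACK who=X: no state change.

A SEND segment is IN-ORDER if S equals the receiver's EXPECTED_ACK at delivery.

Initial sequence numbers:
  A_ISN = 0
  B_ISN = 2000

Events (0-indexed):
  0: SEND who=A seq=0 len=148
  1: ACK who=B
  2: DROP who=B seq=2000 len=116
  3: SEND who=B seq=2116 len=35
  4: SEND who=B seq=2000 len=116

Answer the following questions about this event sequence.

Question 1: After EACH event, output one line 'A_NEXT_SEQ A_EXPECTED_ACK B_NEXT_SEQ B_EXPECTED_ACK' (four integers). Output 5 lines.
148 2000 2000 148
148 2000 2000 148
148 2000 2116 148
148 2000 2151 148
148 2151 2151 148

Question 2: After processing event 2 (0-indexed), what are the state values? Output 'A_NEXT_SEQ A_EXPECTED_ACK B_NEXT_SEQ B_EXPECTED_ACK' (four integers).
After event 0: A_seq=148 A_ack=2000 B_seq=2000 B_ack=148
After event 1: A_seq=148 A_ack=2000 B_seq=2000 B_ack=148
After event 2: A_seq=148 A_ack=2000 B_seq=2116 B_ack=148

148 2000 2116 148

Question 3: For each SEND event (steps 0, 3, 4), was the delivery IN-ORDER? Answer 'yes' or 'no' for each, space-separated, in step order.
Answer: yes no yes

Derivation:
Step 0: SEND seq=0 -> in-order
Step 3: SEND seq=2116 -> out-of-order
Step 4: SEND seq=2000 -> in-order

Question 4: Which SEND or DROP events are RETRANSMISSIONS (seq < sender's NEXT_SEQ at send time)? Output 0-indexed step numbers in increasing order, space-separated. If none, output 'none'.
Step 0: SEND seq=0 -> fresh
Step 2: DROP seq=2000 -> fresh
Step 3: SEND seq=2116 -> fresh
Step 4: SEND seq=2000 -> retransmit

Answer: 4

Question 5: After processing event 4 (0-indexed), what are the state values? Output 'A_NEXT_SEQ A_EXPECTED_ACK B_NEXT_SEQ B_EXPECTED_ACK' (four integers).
After event 0: A_seq=148 A_ack=2000 B_seq=2000 B_ack=148
After event 1: A_seq=148 A_ack=2000 B_seq=2000 B_ack=148
After event 2: A_seq=148 A_ack=2000 B_seq=2116 B_ack=148
After event 3: A_seq=148 A_ack=2000 B_seq=2151 B_ack=148
After event 4: A_seq=148 A_ack=2151 B_seq=2151 B_ack=148

148 2151 2151 148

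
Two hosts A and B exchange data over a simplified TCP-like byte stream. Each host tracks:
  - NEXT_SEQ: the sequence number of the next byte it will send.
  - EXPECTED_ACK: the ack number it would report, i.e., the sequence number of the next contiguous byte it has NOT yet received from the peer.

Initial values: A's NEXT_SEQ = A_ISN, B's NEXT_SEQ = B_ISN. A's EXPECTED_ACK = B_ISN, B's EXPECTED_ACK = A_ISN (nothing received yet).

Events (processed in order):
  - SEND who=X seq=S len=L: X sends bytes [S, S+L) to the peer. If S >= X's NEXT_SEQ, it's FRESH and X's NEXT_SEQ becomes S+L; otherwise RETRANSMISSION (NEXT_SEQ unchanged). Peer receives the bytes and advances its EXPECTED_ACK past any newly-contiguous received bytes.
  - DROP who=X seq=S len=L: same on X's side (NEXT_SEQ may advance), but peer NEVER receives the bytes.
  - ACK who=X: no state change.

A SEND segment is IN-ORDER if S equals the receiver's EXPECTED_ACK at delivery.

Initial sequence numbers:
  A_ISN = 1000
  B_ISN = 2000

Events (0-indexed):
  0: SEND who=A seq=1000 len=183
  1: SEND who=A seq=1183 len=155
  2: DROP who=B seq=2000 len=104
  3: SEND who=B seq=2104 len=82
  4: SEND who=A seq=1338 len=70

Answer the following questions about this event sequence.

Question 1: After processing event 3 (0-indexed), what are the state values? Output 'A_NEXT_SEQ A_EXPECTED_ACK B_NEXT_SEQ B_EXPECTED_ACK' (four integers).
After event 0: A_seq=1183 A_ack=2000 B_seq=2000 B_ack=1183
After event 1: A_seq=1338 A_ack=2000 B_seq=2000 B_ack=1338
After event 2: A_seq=1338 A_ack=2000 B_seq=2104 B_ack=1338
After event 3: A_seq=1338 A_ack=2000 B_seq=2186 B_ack=1338

1338 2000 2186 1338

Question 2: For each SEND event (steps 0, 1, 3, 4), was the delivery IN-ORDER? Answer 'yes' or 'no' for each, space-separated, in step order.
Answer: yes yes no yes

Derivation:
Step 0: SEND seq=1000 -> in-order
Step 1: SEND seq=1183 -> in-order
Step 3: SEND seq=2104 -> out-of-order
Step 4: SEND seq=1338 -> in-order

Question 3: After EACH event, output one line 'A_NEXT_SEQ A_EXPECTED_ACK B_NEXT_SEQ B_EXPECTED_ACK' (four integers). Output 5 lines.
1183 2000 2000 1183
1338 2000 2000 1338
1338 2000 2104 1338
1338 2000 2186 1338
1408 2000 2186 1408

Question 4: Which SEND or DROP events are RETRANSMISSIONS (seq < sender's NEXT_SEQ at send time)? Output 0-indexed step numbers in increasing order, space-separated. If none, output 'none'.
Step 0: SEND seq=1000 -> fresh
Step 1: SEND seq=1183 -> fresh
Step 2: DROP seq=2000 -> fresh
Step 3: SEND seq=2104 -> fresh
Step 4: SEND seq=1338 -> fresh

Answer: none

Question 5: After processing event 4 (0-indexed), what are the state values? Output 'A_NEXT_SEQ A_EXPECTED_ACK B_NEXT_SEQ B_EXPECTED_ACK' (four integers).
After event 0: A_seq=1183 A_ack=2000 B_seq=2000 B_ack=1183
After event 1: A_seq=1338 A_ack=2000 B_seq=2000 B_ack=1338
After event 2: A_seq=1338 A_ack=2000 B_seq=2104 B_ack=1338
After event 3: A_seq=1338 A_ack=2000 B_seq=2186 B_ack=1338
After event 4: A_seq=1408 A_ack=2000 B_seq=2186 B_ack=1408

1408 2000 2186 1408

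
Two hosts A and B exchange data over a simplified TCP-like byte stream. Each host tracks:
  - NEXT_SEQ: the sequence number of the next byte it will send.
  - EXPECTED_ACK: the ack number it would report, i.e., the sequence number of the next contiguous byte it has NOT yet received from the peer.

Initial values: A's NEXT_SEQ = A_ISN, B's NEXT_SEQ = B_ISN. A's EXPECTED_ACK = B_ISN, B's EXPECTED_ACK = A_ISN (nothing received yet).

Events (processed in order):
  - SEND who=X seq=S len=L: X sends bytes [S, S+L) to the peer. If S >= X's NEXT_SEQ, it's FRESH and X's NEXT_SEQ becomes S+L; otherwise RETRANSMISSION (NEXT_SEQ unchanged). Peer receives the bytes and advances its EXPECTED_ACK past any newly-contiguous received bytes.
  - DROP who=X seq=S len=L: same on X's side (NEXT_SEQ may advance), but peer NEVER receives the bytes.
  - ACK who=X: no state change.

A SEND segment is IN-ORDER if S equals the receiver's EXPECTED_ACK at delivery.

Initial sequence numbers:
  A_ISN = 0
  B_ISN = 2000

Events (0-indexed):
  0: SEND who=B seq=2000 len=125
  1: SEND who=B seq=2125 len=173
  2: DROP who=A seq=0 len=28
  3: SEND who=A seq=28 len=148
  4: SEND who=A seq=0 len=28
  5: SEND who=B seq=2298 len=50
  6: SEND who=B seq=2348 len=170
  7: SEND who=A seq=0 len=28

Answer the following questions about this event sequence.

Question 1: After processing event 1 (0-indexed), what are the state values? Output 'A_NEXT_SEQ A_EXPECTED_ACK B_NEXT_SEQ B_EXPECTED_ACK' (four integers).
After event 0: A_seq=0 A_ack=2125 B_seq=2125 B_ack=0
After event 1: A_seq=0 A_ack=2298 B_seq=2298 B_ack=0

0 2298 2298 0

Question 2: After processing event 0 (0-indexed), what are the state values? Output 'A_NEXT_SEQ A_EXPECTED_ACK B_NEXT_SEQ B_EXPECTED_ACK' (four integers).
After event 0: A_seq=0 A_ack=2125 B_seq=2125 B_ack=0

0 2125 2125 0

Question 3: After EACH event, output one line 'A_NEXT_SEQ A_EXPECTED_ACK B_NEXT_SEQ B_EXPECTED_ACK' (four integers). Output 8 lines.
0 2125 2125 0
0 2298 2298 0
28 2298 2298 0
176 2298 2298 0
176 2298 2298 176
176 2348 2348 176
176 2518 2518 176
176 2518 2518 176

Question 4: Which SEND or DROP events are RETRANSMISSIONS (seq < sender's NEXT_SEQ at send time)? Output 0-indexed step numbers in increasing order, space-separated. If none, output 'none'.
Answer: 4 7

Derivation:
Step 0: SEND seq=2000 -> fresh
Step 1: SEND seq=2125 -> fresh
Step 2: DROP seq=0 -> fresh
Step 3: SEND seq=28 -> fresh
Step 4: SEND seq=0 -> retransmit
Step 5: SEND seq=2298 -> fresh
Step 6: SEND seq=2348 -> fresh
Step 7: SEND seq=0 -> retransmit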